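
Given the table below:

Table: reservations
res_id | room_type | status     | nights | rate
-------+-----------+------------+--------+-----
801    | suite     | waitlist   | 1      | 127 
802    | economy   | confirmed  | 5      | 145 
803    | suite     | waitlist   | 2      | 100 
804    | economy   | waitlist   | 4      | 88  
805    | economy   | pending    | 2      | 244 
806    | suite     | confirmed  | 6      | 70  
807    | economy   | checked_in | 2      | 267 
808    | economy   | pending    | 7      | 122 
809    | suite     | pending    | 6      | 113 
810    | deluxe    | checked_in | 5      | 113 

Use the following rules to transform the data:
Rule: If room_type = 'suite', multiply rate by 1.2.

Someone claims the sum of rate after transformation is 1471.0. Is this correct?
Yes, the result is correct.

Step 1: Calculate the correct sum after transformation
Step 2: Apply multiplier 1.2 to records where room_type = 'suite'
Step 3: Correct result = 1471.0
Step 4: Claimed result = 1471.0
Step 5: 1471.0 = 1471.0 ✓
Conclusion: The claimed result is correct.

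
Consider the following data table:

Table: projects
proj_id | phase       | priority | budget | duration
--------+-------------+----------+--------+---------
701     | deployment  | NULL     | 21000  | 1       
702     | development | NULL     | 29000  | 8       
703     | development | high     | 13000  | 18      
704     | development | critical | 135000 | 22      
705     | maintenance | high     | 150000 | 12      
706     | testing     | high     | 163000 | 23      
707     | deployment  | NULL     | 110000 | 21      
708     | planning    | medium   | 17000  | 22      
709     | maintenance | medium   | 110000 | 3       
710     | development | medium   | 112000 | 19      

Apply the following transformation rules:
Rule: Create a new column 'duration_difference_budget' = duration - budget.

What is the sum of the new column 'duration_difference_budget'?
-859851

Step 1: For each record, compute duration - budget
Example calculations:
  1 - 21000 = -20999
  8 - 29000 = -28992
  18 - 13000 = -12982
  ...
Step 2: Sum all derived values
Step 3: Total = -859851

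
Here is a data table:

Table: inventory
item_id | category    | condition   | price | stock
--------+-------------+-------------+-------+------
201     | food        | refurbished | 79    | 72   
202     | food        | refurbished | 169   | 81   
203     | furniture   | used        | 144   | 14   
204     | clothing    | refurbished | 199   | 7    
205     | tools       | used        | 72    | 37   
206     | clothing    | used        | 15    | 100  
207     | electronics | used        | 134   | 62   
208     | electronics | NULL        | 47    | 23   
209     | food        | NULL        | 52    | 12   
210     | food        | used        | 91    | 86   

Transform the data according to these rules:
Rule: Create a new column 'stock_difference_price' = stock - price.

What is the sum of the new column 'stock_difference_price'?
-508

Step 1: For each record, compute stock - price
Example calculations:
  72 - 79 = -7
  81 - 169 = -88
  14 - 144 = -130
  ...
Step 2: Sum all derived values
Step 3: Total = -508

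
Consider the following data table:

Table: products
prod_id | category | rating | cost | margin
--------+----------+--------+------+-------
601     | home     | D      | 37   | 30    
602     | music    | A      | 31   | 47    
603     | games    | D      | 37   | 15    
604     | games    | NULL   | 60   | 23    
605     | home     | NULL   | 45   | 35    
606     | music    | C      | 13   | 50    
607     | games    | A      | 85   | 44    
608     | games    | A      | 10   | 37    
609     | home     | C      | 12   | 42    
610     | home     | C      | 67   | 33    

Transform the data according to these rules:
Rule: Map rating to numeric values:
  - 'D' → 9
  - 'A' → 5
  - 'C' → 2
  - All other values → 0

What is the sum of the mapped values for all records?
39

Step 1: Apply mapping to each record
Step 2: Count by status:
  'D': 2 records × 9 = 18
  'A': 3 records × 5 = 15
  'C': 3 records × 2 = 6
Step 3: Sum all mapped values = 39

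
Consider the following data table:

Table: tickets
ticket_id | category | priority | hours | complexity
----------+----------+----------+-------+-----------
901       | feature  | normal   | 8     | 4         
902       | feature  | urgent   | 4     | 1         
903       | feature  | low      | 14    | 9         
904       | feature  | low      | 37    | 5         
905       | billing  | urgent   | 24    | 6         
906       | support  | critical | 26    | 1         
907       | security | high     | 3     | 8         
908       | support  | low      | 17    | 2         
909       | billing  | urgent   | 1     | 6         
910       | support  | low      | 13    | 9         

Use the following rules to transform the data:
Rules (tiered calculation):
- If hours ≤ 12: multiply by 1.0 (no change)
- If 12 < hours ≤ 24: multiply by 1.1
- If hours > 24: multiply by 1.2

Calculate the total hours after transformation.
166.4

Step 1: Tier 1 (hours ≤ 12): 4 records, sum = 16 × 1.0 = 16.0
Step 2: Tier 2 (12 < hours ≤ 24): 4 records, sum = 68 × 1.1 = 74.8
Step 3: Tier 3 (hours > 24): 2 records, sum = 63 × 1.2 = 75.6
Step 4: Final sum = 16.0 + 74.8 + 75.6 = 166.4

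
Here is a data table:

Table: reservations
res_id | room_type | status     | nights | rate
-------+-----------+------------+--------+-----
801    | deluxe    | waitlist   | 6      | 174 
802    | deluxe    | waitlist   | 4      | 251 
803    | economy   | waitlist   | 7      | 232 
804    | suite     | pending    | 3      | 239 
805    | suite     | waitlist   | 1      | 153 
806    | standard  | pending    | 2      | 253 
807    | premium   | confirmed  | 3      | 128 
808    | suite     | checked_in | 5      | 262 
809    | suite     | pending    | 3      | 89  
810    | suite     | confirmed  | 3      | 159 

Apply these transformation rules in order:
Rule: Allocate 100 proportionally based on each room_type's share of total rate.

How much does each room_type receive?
deluxe: 21.91, economy: 11.96, premium: 6.6, standard: 13.04, suite: 46.49

Step 1: Calculate total rate = 1940
Step 2: Calculate each room_type's proportion:
  deluxe: 425/1940 = 21.91% → 21.91
  economy: 232/1940 = 11.96% → 11.96
  premium: 128/1940 = 6.60% → 6.6
  standard: 253/1940 = 13.04% → 13.04
  suite: 902/1940 = 46.49% → 46.49
Step 3: Verify: sum of allocations ≈ 100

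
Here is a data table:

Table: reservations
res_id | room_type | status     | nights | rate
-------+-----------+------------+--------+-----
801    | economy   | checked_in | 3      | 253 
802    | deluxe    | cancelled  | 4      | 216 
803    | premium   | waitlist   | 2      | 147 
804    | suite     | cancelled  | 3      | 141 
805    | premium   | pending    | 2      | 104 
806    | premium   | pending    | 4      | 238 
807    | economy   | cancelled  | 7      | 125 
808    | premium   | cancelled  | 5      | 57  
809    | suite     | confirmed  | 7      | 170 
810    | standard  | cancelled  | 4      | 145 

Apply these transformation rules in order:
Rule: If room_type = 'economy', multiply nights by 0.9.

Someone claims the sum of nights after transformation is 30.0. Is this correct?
No, the correct result is 40.0.

Step 1: Calculate the correct sum after transformation
Step 2: Apply multiplier 0.9 to records where room_type = 'economy'
Step 3: Correct result = 40.0
Step 4: Claimed result = 30.0
Step 5: 40.0 ≠ 30.0
Conclusion: The claimed result is incorrect. The correct answer is 40.0.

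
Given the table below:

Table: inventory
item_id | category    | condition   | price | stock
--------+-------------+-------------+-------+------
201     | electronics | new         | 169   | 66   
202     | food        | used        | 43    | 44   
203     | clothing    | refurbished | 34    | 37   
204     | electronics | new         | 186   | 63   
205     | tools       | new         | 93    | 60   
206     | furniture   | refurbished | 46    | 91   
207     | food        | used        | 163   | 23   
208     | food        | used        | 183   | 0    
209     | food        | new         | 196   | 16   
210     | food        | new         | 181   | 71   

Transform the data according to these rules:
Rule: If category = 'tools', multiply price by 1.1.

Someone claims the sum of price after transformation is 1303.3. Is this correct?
Yes, the result is correct.

Step 1: Calculate the correct sum after transformation
Step 2: Apply multiplier 1.1 to records where category = 'tools'
Step 3: Correct result = 1303.3
Step 4: Claimed result = 1303.3
Step 5: 1303.3 = 1303.3 ✓
Conclusion: The claimed result is correct.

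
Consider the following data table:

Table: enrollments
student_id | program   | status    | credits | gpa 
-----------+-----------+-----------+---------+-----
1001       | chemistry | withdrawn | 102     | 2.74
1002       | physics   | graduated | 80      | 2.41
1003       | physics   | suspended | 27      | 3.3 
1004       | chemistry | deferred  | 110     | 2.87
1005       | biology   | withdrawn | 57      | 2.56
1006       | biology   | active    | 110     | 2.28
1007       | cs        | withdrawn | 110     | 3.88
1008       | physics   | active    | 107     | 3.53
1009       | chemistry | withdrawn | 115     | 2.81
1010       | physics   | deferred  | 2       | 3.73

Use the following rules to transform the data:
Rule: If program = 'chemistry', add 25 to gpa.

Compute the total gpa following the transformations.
105.11

Step 1: Count records where program = 'chemistry': 3
Step 2: Total bonus added: 3 × 25 = 75
Step 3: Original sum of gpa: 30.11
Step 4: Final sum = 30.11 + 75 = 105.11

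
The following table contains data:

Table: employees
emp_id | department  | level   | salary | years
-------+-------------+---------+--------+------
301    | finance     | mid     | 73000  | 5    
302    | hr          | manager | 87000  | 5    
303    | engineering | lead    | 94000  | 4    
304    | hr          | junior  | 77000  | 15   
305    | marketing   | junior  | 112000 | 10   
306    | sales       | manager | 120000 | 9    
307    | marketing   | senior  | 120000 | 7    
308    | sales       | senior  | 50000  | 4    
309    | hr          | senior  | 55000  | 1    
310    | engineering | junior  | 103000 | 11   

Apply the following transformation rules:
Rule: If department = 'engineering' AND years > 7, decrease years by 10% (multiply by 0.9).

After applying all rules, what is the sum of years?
69.9

Step 1: Find records where department = 'engineering' AND years > 7
Step 2: 1 records match, summing to 11
Step 3: After multiplier: 11 × 0.9 = 9.9
Step 4: Unaffected records sum: 60
Step 5: Final sum = 9.9 + 60 = 69.9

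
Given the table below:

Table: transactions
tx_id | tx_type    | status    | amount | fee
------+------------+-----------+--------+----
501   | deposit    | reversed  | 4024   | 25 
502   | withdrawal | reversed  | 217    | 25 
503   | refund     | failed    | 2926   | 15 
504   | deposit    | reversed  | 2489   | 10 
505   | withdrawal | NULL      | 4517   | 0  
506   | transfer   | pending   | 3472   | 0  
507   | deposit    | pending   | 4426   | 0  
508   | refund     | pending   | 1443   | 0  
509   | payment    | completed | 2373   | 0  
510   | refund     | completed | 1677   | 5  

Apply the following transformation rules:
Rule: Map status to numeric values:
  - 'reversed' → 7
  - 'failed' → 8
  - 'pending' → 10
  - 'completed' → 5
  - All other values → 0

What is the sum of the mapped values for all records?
69

Step 1: Apply mapping to each record
Step 2: Count by status:
  'reversed': 3 records × 7 = 21
  'failed': 1 records × 8 = 8
  'pending': 3 records × 10 = 30
  'completed': 2 records × 5 = 10
Step 3: Sum all mapped values = 69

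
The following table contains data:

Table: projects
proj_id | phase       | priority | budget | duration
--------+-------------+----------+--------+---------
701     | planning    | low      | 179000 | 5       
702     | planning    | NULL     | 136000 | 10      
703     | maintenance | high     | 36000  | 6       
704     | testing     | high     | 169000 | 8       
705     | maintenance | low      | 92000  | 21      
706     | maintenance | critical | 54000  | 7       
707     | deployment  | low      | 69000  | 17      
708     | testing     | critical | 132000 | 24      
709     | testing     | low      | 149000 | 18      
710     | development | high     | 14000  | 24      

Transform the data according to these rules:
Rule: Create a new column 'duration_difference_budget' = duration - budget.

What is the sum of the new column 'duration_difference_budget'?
-1029860

Step 1: For each record, compute duration - budget
Example calculations:
  5 - 179000 = -178995
  10 - 136000 = -135990
  6 - 36000 = -35994
  ...
Step 2: Sum all derived values
Step 3: Total = -1029860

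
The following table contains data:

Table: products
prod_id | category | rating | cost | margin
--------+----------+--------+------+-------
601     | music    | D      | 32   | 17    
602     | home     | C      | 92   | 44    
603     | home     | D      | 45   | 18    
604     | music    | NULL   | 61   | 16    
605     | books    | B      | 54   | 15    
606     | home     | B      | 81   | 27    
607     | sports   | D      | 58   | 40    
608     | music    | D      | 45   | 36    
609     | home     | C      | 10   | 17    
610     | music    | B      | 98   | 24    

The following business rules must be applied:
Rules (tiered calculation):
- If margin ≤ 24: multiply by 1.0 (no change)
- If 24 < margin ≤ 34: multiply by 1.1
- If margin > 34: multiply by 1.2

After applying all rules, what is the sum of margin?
280.7

Step 1: Tier 1 (margin ≤ 24): 6 records, sum = 107 × 1.0 = 107.0
Step 2: Tier 2 (24 < margin ≤ 34): 1 records, sum = 27 × 1.1 = 29.7
Step 3: Tier 3 (margin > 34): 3 records, sum = 120 × 1.2 = 144.0
Step 4: Final sum = 107.0 + 29.7 + 144.0 = 280.7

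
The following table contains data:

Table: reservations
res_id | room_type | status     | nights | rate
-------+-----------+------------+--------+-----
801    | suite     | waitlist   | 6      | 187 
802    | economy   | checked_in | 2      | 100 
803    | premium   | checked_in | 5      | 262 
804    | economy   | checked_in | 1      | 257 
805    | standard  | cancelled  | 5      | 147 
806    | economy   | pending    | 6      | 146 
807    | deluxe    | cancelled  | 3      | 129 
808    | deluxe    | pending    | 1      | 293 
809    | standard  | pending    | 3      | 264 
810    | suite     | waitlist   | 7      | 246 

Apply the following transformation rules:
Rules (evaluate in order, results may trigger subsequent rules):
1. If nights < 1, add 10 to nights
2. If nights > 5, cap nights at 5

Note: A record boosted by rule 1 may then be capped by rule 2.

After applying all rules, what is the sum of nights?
35

Step 1: Apply rule 1 to records with nights < 1
  - 0 records get bonus of 10
  - Of these, 0 records then exceed 5 and get capped
Step 2: Apply rule 2 to records with nights > 5
  - 3 records (original) are capped
Step 3: Calculate final sum = 35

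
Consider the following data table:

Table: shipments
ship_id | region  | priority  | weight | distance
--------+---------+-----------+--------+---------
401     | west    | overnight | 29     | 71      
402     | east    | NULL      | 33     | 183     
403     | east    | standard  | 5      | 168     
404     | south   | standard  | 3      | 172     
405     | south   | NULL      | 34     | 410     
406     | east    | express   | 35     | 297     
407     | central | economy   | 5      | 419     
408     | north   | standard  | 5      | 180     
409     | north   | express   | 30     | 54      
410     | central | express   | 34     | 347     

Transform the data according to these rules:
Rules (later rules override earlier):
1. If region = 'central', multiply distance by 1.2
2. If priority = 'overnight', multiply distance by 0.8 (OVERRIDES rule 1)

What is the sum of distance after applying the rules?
2440.0

Step 1: Rule 2 takes priority for records with priority = 'overnight'
  - 1 records: 71 × 0.8 = 56.8
Step 2: Rule 1 applies to remaining records with region = 'central'
  - 2 records: 766 × 1.2 = 919.2
Step 3: Other records unchanged: 1464
Step 4: Final sum = 56.8 + 919.2 + 1464 = 2440.0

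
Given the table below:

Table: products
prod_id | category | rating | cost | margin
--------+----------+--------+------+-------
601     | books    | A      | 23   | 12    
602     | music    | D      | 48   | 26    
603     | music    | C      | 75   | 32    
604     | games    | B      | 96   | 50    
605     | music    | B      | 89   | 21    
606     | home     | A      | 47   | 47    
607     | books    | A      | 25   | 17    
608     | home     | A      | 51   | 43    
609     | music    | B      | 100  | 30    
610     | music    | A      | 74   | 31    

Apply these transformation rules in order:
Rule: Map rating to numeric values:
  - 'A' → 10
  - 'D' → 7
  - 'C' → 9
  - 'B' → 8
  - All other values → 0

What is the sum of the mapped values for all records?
90

Step 1: Apply mapping to each record
Step 2: Count by status:
  'A': 5 records × 10 = 50
  'D': 1 records × 7 = 7
  'C': 1 records × 9 = 9
  'B': 3 records × 8 = 24
Step 3: Sum all mapped values = 90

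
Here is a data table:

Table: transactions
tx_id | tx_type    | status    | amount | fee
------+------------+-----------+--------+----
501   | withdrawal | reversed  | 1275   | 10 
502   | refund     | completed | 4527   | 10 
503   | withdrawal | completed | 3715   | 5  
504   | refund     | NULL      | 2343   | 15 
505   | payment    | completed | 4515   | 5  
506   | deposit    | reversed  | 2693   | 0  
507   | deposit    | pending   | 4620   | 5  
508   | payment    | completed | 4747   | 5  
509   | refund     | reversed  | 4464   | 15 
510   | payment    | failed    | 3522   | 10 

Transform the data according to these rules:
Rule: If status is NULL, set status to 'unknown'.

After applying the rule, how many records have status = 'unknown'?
1

Step 1: Count records where status IS NULL
Step 2: Found 1 records with NULL status
Step 3: These records will have status set to 'unknown'
Step 4: Records already having status = 'unknown': 0
Step 5: Answer: 1 + 0 = 1 records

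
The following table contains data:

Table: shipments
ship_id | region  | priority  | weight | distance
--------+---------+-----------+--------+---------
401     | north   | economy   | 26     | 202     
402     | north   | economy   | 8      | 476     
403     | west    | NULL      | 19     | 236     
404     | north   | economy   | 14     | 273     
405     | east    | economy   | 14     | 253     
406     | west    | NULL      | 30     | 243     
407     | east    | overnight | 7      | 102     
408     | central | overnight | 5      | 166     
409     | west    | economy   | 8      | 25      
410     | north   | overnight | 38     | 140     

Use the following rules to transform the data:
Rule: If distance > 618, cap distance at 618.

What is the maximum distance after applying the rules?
476

Step 1: Original maximum distance = 476
Step 2: Check cap of 618 against maximum
Step 3: No records exceed the cap (max 476 <= cap 618), so no capping applies
Step 4: Maximum after transformation = 476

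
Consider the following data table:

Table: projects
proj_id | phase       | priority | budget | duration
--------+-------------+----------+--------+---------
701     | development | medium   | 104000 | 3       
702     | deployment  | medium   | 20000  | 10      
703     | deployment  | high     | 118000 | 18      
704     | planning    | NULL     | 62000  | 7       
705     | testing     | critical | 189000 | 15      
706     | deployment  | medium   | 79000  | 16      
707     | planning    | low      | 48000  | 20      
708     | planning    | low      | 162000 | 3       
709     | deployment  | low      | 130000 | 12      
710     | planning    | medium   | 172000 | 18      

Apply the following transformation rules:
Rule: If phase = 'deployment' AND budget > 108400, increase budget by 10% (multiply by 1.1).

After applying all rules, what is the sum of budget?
1108800.0

Step 1: Find records where phase = 'deployment' AND budget > 108400
Step 2: 2 records match, summing to 248000
Step 3: After multiplier: 248000 × 1.1 = 272800.0
Step 4: Unaffected records sum: 836000
Step 5: Final sum = 272800.0 + 836000 = 1108800.0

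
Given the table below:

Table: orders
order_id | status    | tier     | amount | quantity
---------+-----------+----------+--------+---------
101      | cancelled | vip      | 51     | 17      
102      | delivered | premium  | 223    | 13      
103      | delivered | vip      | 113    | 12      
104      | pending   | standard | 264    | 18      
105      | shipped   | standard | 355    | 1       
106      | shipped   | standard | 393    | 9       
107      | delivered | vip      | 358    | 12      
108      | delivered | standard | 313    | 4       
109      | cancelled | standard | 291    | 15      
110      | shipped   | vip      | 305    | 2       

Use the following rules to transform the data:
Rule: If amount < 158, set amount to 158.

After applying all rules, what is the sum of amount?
2818

Step 1: 2 records have amount < 158
Step 2: These records originally summed to 164
Step 3: After setting to minimum: 2 × 158 = 316
Step 4: Unaffected records sum: 2502
Step 5: Final sum = 316 + 2502 = 2818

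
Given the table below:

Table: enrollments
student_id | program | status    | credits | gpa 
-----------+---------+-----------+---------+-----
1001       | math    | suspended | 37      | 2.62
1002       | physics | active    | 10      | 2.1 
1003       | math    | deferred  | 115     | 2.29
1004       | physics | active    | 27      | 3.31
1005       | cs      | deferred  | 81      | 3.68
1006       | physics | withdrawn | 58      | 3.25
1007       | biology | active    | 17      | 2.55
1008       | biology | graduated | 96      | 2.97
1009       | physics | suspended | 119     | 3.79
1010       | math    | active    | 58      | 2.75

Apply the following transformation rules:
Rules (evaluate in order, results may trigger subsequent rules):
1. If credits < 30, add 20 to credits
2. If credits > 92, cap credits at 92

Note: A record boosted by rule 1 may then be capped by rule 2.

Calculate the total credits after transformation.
624

Step 1: Apply rule 1 to records with credits < 30
  - 3 records get bonus of 20
  - Of these, 0 records then exceed 92 and get capped
Step 2: Apply rule 2 to records with credits > 92
  - 3 records (original) are capped
Step 3: Calculate final sum = 624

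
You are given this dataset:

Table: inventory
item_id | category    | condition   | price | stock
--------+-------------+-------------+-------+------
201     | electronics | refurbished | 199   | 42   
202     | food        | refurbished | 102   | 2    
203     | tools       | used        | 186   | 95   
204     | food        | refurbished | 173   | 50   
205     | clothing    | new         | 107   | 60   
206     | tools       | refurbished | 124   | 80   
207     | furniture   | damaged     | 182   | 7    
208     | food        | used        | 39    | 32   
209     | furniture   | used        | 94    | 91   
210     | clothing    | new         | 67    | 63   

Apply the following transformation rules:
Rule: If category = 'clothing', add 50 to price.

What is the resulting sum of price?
1373

Step 1: Count records where category = 'clothing': 2
Step 2: Total bonus added: 2 × 50 = 100
Step 3: Original sum of price: 1273
Step 4: Final sum = 1273 + 100 = 1373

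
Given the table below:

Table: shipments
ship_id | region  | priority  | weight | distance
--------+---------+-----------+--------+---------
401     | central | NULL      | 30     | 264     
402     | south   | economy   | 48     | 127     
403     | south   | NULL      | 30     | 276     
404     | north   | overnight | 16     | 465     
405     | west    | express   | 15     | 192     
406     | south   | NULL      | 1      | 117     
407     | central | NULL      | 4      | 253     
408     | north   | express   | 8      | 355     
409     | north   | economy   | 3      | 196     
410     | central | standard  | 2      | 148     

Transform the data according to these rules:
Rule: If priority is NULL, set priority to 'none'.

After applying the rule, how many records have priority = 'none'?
4

Step 1: Count records where priority IS NULL
Step 2: Found 4 records with NULL priority
Step 3: These records will have priority set to 'none'
Step 4: Records already having priority = 'none': 0
Step 5: Answer: 4 + 0 = 4 records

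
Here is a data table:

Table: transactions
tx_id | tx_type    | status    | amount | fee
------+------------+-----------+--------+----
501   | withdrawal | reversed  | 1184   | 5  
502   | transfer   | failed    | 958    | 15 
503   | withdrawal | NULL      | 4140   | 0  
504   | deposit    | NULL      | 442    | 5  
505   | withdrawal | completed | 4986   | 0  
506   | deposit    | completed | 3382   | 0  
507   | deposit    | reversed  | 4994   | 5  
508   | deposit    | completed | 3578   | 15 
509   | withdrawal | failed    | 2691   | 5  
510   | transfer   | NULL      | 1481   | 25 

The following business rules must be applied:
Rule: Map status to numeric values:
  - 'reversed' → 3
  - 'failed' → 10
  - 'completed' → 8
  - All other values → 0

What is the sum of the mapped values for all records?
50

Step 1: Apply mapping to each record
Step 2: Count by status:
  'reversed': 2 records × 3 = 6
  'failed': 2 records × 10 = 20
  'completed': 3 records × 8 = 24
Step 3: Sum all mapped values = 50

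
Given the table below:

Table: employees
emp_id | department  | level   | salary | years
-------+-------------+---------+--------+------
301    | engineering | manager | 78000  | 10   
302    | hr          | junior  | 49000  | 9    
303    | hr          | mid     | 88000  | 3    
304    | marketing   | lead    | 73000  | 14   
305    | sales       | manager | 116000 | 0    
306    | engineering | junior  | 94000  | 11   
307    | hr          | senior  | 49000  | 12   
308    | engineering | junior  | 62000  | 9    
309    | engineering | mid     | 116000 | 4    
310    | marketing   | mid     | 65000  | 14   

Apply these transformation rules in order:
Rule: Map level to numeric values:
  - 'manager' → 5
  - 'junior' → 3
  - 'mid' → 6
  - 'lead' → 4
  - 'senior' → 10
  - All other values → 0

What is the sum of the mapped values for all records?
51

Step 1: Apply mapping to each record
Step 2: Count by status:
  'manager': 2 records × 5 = 10
  'junior': 3 records × 3 = 9
  'mid': 3 records × 6 = 18
  'lead': 1 records × 4 = 4
  'senior': 1 records × 10 = 10
Step 3: Sum all mapped values = 51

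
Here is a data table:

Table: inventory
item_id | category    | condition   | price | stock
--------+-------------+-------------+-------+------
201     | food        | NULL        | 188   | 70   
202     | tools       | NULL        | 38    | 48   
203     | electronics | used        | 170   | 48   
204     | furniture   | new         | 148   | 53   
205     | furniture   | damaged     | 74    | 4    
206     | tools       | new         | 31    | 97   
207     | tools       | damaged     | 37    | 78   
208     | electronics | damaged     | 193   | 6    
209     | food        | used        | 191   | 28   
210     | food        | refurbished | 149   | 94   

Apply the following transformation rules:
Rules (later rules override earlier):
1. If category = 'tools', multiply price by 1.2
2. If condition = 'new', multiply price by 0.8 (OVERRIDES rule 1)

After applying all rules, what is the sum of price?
1198.2

Step 1: Rule 2 takes priority for records with condition = 'new'
  - 2 records: 179 × 0.8 = 143.2
Step 2: Rule 1 applies to remaining records with category = 'tools'
  - 2 records: 75 × 1.2 = 90.0
Step 3: Other records unchanged: 965
Step 4: Final sum = 143.2 + 90.0 + 965 = 1198.2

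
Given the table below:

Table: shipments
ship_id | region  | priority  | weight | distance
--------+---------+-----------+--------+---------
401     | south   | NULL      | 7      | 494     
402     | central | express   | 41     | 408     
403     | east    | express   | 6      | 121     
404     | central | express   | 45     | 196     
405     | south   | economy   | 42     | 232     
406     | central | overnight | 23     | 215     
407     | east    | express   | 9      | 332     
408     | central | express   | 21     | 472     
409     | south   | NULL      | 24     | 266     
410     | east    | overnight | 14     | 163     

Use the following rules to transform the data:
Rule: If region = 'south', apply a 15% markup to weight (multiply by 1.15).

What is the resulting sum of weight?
242.95

Step 1: Records with region = 'south' have total weight = 73
Step 2: Apply multiplier: 73 × 1.15 = 83.95
Step 3: Other records total: 159
Step 4: Final sum = 83.95 + 159 = 242.95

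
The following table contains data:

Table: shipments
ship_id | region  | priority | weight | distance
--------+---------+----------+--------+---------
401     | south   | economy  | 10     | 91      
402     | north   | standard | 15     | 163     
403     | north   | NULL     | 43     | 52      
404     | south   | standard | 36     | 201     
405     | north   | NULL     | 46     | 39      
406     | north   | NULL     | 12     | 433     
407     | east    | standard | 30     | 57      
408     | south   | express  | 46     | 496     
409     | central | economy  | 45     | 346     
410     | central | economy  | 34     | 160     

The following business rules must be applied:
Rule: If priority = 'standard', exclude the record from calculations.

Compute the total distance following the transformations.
1617

Step 1: Identify records where priority = 'standard'
Step 2: The excluded records sum to 421
Step 3: Original total distance = 2038
Step 4: Remaining total = 2038 - 421 = 1617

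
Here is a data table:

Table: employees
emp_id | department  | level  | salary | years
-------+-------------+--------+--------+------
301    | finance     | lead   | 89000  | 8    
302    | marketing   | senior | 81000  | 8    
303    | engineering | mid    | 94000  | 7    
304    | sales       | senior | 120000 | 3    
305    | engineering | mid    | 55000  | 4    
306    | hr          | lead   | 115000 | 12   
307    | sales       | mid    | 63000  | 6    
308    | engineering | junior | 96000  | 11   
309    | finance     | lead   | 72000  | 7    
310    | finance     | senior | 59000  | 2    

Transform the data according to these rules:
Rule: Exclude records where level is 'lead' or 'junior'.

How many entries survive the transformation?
6

Step 1: Count records to exclude
  - 3 (lead) + 1 (junior) = 4 records
Step 2: Total records: 10
Step 3: Remaining = 10 - 4 = 6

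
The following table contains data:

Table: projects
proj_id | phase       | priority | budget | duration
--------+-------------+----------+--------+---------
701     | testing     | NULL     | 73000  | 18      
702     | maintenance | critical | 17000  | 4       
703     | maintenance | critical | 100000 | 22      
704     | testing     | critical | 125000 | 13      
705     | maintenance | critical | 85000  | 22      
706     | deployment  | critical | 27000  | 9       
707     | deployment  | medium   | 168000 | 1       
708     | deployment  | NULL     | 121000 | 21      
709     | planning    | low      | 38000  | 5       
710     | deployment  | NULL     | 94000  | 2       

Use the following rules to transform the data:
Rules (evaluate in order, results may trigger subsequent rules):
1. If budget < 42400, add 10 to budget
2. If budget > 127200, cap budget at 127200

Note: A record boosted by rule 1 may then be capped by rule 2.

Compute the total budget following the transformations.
807230

Step 1: Apply rule 1 to records with budget < 42400
  - 3 records get bonus of 10
  - Of these, 0 records then exceed 127200 and get capped
Step 2: Apply rule 2 to records with budget > 127200
  - 1 records (original) are capped
Step 3: Calculate final sum = 807230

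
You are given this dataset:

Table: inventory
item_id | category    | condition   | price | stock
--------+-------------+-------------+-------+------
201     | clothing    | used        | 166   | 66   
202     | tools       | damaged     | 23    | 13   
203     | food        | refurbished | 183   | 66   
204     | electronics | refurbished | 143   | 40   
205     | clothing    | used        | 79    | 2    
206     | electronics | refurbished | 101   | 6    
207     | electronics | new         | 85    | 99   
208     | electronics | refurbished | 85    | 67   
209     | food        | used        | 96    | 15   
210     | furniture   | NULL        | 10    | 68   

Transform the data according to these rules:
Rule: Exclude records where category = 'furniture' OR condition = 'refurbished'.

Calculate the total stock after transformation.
195

Step 1: Find records where category = 'furniture' OR condition = 'refurbished'
Step 2: 5 records match, summing to 247
Step 3: Original sum: 442
Step 4: Remaining sum = 442 - 247 = 195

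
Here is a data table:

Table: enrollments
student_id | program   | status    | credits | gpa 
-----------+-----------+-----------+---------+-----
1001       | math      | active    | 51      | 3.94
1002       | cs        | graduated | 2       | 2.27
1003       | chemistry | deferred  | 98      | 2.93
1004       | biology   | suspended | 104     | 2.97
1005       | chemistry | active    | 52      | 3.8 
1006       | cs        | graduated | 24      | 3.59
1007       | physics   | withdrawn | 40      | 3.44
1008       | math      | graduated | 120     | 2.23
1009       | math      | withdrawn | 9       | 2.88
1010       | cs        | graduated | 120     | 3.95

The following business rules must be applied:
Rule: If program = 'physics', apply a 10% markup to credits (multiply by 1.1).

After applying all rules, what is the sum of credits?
624.0

Step 1: Records with program = 'physics' have total credits = 40
Step 2: Apply multiplier: 40 × 1.1 = 44.0
Step 3: Other records total: 580
Step 4: Final sum = 44.0 + 580 = 624.0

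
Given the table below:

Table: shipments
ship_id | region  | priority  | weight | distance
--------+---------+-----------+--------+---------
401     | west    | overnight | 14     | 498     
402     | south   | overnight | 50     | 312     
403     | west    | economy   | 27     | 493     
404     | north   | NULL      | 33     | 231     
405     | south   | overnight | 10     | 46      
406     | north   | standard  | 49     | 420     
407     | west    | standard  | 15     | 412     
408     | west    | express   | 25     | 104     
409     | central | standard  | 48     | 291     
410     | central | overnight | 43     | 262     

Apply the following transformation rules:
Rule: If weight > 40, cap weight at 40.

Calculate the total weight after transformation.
284

Step 1: 4 records have weight > 40
Step 2: These records originally summed to 190
Step 3: After capping: 4 × 40 = 160
Step 4: Unaffected records sum: 124
Step 5: Final sum = 160 + 124 = 284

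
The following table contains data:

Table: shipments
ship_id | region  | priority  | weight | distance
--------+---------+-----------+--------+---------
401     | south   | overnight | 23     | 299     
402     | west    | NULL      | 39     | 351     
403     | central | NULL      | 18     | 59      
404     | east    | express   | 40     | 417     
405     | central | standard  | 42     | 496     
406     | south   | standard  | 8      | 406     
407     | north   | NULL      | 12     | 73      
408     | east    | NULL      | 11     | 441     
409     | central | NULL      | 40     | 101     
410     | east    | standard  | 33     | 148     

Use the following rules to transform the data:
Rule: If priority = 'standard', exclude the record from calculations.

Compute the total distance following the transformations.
1741

Step 1: Identify records where priority = 'standard'
Step 2: The excluded records sum to 1050
Step 3: Original total distance = 2791
Step 4: Remaining total = 2791 - 1050 = 1741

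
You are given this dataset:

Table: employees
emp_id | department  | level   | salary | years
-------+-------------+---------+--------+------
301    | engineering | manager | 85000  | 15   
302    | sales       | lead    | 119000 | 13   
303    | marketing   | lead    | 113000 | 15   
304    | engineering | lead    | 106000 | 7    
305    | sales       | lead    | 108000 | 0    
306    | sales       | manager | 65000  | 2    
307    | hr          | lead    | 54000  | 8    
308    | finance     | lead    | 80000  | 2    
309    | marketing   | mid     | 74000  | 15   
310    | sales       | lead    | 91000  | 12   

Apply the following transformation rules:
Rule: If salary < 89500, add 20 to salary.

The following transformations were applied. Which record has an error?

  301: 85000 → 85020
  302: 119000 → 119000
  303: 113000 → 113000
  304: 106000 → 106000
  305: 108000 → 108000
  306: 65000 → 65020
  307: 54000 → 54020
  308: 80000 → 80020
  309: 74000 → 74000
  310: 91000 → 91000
Record 309 has an error. The correct transformed value should be 74020, not 74000.

Step 1: Check each record against the rule
Step 2: Record 309 has salary = 74000
Step 3: Since 74000 < 89500, the bonus should have been applied
Step 4: Correct value = 74020, but claimed value = 74000
Conclusion: Record 309 has the error.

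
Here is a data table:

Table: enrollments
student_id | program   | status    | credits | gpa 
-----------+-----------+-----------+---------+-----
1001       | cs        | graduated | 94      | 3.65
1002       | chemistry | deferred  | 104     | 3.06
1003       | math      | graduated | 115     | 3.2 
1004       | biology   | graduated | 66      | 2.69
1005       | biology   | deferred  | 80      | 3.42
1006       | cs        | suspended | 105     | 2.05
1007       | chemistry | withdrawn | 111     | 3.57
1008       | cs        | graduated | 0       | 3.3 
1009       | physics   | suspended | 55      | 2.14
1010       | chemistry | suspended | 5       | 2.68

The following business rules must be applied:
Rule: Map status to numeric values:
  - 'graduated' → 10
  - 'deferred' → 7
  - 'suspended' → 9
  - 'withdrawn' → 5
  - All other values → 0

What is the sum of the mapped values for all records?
86

Step 1: Apply mapping to each record
Step 2: Count by status:
  'graduated': 4 records × 10 = 40
  'deferred': 2 records × 7 = 14
  'suspended': 3 records × 9 = 27
  'withdrawn': 1 records × 5 = 5
Step 3: Sum all mapped values = 86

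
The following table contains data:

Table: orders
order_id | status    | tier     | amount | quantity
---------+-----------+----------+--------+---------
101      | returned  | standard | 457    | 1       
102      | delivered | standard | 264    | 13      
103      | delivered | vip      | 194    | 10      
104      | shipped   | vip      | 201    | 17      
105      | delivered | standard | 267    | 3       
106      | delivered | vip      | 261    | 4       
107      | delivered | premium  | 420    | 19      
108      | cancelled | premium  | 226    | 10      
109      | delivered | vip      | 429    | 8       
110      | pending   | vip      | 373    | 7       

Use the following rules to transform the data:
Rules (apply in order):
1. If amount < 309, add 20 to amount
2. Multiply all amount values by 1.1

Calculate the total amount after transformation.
3533.2

Step 1: Apply Rule 1 - Add 20 to records with amount < 309
  - 6 records affected: 1413 + (6 × 20) = 1533
  - Unaffected records: 1679
  - Sum after Rule 1: 3212
Step 2: Apply Rule 2 - Multiply all by 1.1
  - 3212 × 1.1 = 3533.2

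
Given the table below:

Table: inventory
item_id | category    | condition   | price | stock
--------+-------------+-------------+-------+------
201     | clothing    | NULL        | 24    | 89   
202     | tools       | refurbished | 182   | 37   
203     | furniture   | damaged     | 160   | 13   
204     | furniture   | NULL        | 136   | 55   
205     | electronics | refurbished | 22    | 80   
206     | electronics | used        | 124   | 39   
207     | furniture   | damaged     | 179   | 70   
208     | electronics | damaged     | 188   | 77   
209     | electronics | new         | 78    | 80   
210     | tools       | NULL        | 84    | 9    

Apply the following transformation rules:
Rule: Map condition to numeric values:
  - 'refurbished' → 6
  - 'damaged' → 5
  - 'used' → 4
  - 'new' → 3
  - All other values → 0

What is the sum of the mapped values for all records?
34

Step 1: Apply mapping to each record
Step 2: Count by status:
  'refurbished': 2 records × 6 = 12
  'damaged': 3 records × 5 = 15
  'used': 1 records × 4 = 4
  'new': 1 records × 3 = 3
Step 3: Sum all mapped values = 34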